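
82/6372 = 41/3186 =0.01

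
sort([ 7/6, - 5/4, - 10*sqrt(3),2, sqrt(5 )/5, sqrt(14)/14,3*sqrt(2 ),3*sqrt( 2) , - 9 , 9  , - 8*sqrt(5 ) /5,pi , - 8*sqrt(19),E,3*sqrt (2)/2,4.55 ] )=[ - 8*sqrt( 19 ), - 10*sqrt ( 3 ),-9, - 8*sqrt(5 )/5, - 5/4, sqrt(14)/14,sqrt(5)/5, 7/6, 2,3*sqrt( 2 )/2, E,pi, 3 *sqrt(2),3*sqrt( 2 ),4.55, 9] 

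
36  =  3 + 33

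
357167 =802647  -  445480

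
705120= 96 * 7345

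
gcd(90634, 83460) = 2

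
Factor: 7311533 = 37^1*197609^1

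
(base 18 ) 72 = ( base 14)92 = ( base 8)200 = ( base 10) 128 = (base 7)242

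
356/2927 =356/2927=0.12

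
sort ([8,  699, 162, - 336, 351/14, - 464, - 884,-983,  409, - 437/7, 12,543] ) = [-983,  -  884, - 464,  -  336, - 437/7, 8, 12, 351/14, 162, 409, 543,699 ] 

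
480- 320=160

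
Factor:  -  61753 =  - 37^1*1669^1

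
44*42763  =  1881572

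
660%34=14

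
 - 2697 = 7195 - 9892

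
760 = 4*190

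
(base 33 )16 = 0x27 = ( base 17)25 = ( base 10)39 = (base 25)1E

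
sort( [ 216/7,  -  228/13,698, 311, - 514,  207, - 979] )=[ - 979 , - 514, - 228/13,  216/7,  207,311, 698 ] 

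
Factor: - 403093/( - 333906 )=2^( - 1)*3^( - 1)*19^( - 1)*29^(  -  1 )*31^1*101^(  -  1 )*13003^1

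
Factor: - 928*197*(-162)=29616192= 2^6*3^4*29^1 * 197^1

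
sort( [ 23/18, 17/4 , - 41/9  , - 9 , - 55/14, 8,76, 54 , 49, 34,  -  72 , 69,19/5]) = [ - 72,-9, - 41/9, - 55/14, 23/18, 19/5,17/4, 8 , 34 , 49, 54, 69, 76]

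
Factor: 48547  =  43^1*1129^1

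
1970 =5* 394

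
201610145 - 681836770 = -480226625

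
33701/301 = 111  +  290/301= 111.96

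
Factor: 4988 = 2^2*29^1*43^1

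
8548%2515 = 1003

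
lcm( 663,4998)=64974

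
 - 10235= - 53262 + 43027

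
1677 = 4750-3073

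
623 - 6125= - 5502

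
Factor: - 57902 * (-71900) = 2^3 *5^2*13^1*17^1*131^1 * 719^1= 4163153800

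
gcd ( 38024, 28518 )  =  9506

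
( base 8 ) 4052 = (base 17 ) 73G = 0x82A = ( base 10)2090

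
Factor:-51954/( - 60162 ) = 8659/10027 = 7^1*37^( - 1 )*271^(- 1)*1237^1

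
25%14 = 11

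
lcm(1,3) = 3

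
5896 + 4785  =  10681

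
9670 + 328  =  9998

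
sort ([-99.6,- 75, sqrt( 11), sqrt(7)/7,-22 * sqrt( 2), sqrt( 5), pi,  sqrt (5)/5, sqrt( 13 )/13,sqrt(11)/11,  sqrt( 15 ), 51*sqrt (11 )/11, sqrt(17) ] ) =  [ - 99.6, - 75, - 22*sqrt( 2),sqrt(13)/13, sqrt ( 11)/11, sqrt ( 7)/7,sqrt(5)/5,  sqrt (5 ) , pi, sqrt(11), sqrt( 15),sqrt( 17), 51*sqrt( 11) /11 ]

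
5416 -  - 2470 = 7886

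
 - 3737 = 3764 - 7501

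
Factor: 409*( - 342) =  -2^1*3^2*19^1 * 409^1 = - 139878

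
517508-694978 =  - 177470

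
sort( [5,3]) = [ 3, 5]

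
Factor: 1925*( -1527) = - 2939475 = -  3^1 * 5^2*7^1 * 11^1 *509^1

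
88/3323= 88/3323 = 0.03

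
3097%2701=396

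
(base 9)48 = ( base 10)44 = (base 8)54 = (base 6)112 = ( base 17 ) 2A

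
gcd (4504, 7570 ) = 2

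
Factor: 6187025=5^2 *13^1*19037^1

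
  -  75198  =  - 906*83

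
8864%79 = 16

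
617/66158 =617/66158 = 0.01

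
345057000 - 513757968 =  - 168700968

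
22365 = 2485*9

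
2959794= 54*54811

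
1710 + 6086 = 7796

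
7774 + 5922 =13696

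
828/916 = 207/229 = 0.90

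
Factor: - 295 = - 5^1*59^1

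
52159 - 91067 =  - 38908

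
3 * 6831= 20493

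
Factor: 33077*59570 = 2^1*5^1*7^1 *11^1*23^1*31^1 * 37^1 * 97^1 = 1970396890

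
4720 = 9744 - 5024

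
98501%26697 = 18410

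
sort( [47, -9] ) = [  -  9, 47 ] 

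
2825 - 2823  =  2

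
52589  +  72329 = 124918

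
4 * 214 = 856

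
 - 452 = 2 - 454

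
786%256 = 18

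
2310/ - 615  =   - 154/41 = - 3.76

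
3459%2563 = 896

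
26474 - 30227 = -3753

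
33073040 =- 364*( - 90860)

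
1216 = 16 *76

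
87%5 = 2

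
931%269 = 124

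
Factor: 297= 3^3 *11^1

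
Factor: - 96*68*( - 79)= 515712 = 2^7*3^1*17^1*79^1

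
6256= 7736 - 1480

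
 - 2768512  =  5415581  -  8184093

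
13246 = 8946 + 4300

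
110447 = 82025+28422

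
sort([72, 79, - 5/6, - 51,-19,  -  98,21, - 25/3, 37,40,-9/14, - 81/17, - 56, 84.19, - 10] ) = [ - 98 , - 56, - 51, - 19,-10,-25/3,-81/17, -5/6, - 9/14 , 21 , 37, 40, 72, 79 , 84.19] 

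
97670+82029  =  179699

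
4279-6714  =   - 2435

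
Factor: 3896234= 2^1 * 647^1 * 3011^1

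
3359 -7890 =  - 4531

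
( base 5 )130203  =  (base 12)2b11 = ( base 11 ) 3884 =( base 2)1001110111101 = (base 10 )5053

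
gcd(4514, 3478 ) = 74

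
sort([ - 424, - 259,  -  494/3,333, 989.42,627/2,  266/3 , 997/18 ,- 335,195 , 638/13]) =[ - 424, - 335, - 259, - 494/3, 638/13,997/18,266/3,195,  627/2, 333,989.42 ]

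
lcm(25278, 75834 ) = 75834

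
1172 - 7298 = -6126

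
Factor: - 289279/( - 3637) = 443^1*653^1*3637^(  -  1 )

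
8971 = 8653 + 318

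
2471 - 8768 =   -  6297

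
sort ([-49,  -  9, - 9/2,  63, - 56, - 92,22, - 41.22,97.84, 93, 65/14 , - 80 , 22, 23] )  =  [ - 92, - 80, - 56, - 49, - 41.22, - 9, - 9/2  ,  65/14, 22,  22, 23 , 63, 93,97.84] 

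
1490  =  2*745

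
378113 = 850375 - 472262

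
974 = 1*974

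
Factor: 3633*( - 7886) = -2^1* 3^1*7^1 * 173^1*3943^1 = -28649838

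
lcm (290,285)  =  16530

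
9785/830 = 11 + 131/166 = 11.79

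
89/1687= 89/1687 = 0.05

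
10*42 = 420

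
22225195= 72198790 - 49973595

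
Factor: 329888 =2^5*13^2*61^1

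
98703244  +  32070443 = 130773687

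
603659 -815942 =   -  212283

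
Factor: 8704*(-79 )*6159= -4235026944 = - 2^9*3^1 * 17^1*79^1*2053^1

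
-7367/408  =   - 19+385/408 = - 18.06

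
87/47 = 1 + 40/47 = 1.85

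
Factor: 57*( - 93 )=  - 3^2* 19^1*31^1 = - 5301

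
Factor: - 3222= - 2^1*3^2 * 179^1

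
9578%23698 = 9578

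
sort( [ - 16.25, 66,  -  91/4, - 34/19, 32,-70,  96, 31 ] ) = [ - 70,  -  91/4 ,  -  16.25,-34/19,31,32, 66,96 ]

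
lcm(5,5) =5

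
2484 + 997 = 3481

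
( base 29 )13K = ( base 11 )792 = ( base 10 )948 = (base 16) 3b4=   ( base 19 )2bh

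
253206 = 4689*54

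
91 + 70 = 161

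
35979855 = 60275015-24295160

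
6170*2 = 12340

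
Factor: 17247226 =2^1*2749^1*3137^1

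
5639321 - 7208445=-1569124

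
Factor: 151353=3^2 * 67^1 * 251^1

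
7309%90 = 19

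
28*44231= 1238468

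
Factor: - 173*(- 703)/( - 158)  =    -  2^( - 1) *19^1 * 37^1 * 79^( - 1)*173^1= - 121619/158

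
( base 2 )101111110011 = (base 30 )3bt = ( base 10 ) 3059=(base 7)11630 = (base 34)2lx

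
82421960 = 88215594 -5793634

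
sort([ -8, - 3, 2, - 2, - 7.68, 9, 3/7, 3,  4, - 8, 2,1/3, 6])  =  [ -8, - 8, - 7.68, - 3,-2, 1/3,3/7, 2,2, 3, 4, 6, 9]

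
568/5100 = 142/1275  =  0.11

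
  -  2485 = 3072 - 5557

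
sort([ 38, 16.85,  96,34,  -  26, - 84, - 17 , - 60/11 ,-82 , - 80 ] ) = [ - 84,-82,-80, - 26,-17,-60/11, 16.85 , 34 , 38,96]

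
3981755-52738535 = -48756780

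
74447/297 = 250+197/297 = 250.66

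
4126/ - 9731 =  - 1+5605/9731 = - 0.42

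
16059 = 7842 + 8217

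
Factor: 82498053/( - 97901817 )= - 27499351/32633939 = - 11^1*13^(-1 )*2499941^1*2510303^(- 1)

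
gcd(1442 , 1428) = 14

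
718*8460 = 6074280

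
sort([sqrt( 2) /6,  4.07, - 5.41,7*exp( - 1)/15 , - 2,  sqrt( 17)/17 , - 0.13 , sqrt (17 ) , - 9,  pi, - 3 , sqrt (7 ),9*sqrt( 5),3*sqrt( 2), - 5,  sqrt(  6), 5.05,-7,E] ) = [ - 9 ,-7, - 5.41, - 5, - 3,  -  2  ,-0.13, 7*  exp(-1 ) /15, sqrt( 2)/6, sqrt(17)/17,sqrt(6 ), sqrt( 7),E,  pi,4.07, sqrt( 17) , 3*sqrt( 2),5.05 , 9*sqrt( 5)] 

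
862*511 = 440482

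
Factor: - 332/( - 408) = 2^( - 1) * 3^( -1)*17^( - 1)* 83^1 = 83/102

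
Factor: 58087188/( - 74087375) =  - 2^2 * 3^2*5^( - 3 )*37^1 * 53^( - 2)*211^( - 1)*43609^1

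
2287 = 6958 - 4671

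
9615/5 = 1923 =1923.00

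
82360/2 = 41180  =  41180.00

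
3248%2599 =649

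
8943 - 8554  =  389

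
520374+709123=1229497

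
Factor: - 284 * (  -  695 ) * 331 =2^2*5^1*71^1 * 139^1*331^1 = 65332780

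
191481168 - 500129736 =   -  308648568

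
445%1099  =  445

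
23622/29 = 23622/29= 814.55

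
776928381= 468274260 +308654121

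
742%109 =88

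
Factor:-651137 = -29^1*22453^1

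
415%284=131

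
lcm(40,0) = 0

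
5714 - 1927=3787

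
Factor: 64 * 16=2^10 = 1024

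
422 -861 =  - 439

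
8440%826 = 180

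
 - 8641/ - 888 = 9 + 649/888 = 9.73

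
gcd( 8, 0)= 8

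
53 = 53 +0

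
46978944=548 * 85728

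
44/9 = 4 + 8/9 = 4.89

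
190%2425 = 190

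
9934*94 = 933796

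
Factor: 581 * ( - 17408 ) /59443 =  - 2^10*7^1*17^1*83^1*59443^( - 1) = - 10114048/59443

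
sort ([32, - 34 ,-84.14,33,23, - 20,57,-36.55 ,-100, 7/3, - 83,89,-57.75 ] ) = [-100,-84.14, - 83, - 57.75, - 36.55, - 34,-20,7/3,23,32 , 33, 57,89 ]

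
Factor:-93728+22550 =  - 71178 = - 2^1*3^1 * 11863^1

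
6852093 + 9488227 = 16340320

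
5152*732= 3771264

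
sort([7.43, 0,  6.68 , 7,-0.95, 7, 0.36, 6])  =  [ - 0.95, 0, 0.36,6,6.68,7, 7,7.43]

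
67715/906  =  74  +  671/906 =74.74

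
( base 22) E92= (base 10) 6976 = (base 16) 1B40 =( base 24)c2g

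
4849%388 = 193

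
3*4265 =12795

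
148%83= 65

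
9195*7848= 72162360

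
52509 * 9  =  472581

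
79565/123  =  646+107/123 = 646.87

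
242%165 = 77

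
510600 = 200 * 2553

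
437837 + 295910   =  733747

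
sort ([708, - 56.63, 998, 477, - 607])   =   [ - 607, - 56.63, 477,708, 998] 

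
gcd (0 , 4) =4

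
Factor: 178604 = 2^2*44651^1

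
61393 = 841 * 73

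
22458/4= 5614 + 1/2 = 5614.50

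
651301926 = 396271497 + 255030429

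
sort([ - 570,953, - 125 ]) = [ - 570, - 125,953 ] 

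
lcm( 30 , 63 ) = 630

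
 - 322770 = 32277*( - 10) 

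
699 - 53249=-52550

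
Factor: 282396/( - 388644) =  - 101^1*139^(  -  1) = - 101/139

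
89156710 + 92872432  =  182029142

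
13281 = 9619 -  - 3662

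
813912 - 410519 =403393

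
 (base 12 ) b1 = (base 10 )133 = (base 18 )77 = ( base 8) 205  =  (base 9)157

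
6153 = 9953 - 3800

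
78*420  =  32760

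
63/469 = 9/67= 0.13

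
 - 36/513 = -1 + 53/57=- 0.07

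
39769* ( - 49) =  - 1948681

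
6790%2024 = 718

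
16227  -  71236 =-55009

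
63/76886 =63/76886 =0.00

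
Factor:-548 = -2^2*137^1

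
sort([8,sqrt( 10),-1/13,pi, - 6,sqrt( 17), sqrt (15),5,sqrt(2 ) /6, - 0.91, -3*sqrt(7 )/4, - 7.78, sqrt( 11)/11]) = [-7.78, - 6,  -  3 * sqrt( 7 ) /4, - 0.91, - 1/13,sqrt(2) /6, sqrt(11 )/11, pi,sqrt(10 ) , sqrt(15), sqrt( 17), 5,8]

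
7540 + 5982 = 13522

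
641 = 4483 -3842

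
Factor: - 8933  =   - 8933^1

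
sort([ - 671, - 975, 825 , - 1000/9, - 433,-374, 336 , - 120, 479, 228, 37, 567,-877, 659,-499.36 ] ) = [ - 975, - 877, - 671,-499.36, - 433, - 374, - 120,-1000/9, 37, 228,336, 479, 567, 659, 825]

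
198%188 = 10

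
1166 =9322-8156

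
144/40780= 36/10195 = 0.00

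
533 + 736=1269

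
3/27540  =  1/9180 = 0.00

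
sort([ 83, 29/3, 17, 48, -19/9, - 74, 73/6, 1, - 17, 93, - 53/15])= [-74, - 17,  -  53/15, - 19/9, 1, 29/3, 73/6,17,48, 83,93 ]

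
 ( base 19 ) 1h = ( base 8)44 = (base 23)1d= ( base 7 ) 51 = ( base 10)36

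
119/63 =17/9 = 1.89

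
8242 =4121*2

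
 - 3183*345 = - 1098135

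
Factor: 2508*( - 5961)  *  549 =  - 2^2 * 3^4 * 11^1*19^1 * 61^1 * 1987^1  =  - 8207653212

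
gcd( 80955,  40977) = 9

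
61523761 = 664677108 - 603153347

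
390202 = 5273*74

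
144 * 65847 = 9481968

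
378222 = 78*4849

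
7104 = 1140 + 5964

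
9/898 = 9/898 = 0.01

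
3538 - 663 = 2875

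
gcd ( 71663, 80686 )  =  1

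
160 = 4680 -4520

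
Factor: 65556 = 2^2*3^3*607^1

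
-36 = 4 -40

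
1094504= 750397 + 344107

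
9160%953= 583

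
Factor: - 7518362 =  - 2^1*367^1 * 10243^1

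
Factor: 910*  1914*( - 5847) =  - 2^2*3^2*5^1*7^1*11^1*13^1*29^1*1949^1 = - 10183953780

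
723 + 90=813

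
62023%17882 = 8377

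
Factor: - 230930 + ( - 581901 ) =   -  79^1*10289^1 = -  812831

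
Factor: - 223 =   -  223^1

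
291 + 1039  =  1330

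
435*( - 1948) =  - 847380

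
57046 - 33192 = 23854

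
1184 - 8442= - 7258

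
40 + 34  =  74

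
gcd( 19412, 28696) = 844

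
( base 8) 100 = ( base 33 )1v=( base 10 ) 64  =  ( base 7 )121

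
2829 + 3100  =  5929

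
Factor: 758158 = 2^1*137^1 * 2767^1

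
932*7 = 6524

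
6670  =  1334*5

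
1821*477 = 868617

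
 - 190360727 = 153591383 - 343952110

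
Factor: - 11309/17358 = - 2^(  -  1)*3^( - 1)*11^( - 1 )* 43^1 = - 43/66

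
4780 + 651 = 5431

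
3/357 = 1/119 = 0.01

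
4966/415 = 11 + 401/415 = 11.97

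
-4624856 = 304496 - 4929352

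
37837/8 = 4729 + 5/8 = 4729.62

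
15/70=3/14 = 0.21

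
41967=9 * 4663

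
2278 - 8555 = - 6277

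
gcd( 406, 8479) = 1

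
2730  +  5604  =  8334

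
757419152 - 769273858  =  - 11854706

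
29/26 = 1 + 3/26=1.12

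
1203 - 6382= - 5179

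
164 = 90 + 74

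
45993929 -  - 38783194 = 84777123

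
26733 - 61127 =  - 34394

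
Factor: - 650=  - 2^1*5^2*13^1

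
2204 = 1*2204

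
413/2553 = 413/2553 = 0.16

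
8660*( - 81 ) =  - 701460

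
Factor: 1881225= 3^4*5^2*929^1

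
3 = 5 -2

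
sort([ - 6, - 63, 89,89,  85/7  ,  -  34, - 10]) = [ - 63, - 34, - 10, - 6,85/7,  89, 89 ] 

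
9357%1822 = 247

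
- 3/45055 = - 1 + 45052/45055 = - 0.00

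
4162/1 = 4162=4162.00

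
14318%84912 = 14318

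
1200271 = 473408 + 726863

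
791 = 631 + 160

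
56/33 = 56/33 = 1.70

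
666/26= 25 + 8/13  =  25.62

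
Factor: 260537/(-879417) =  - 3^( - 5)*7^( - 1 )*11^(-1 )*43^1*47^( - 1)*73^1*83^1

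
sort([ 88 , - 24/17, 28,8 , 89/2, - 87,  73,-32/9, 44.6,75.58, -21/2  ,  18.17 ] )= [ - 87, - 21/2,-32/9, - 24/17,8,  18.17, 28,89/2,  44.6,73,75.58,88]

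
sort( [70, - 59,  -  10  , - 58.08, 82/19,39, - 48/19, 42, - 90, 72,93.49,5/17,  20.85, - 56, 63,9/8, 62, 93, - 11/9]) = [-90, - 59, - 58.08,  -  56, - 10,  -  48/19,  -  11/9, 5/17, 9/8,  82/19, 20.85 , 39, 42, 62,  63, 70, 72,93,93.49]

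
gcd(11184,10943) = 1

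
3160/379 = 8 + 128/379 = 8.34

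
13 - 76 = -63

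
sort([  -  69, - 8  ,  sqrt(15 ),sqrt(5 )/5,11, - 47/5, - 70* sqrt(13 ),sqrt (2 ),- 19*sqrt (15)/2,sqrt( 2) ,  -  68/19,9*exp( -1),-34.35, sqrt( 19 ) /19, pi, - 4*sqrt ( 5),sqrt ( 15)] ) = [ - 70*sqrt ( 13),-69,-19*sqrt( 15 ) /2,  -  34.35, - 47/5,-4*sqrt( 5), - 8, - 68/19,sqrt( 19 )/19,sqrt( 5 ) /5,  sqrt(2 ),sqrt(2 ),pi,9*exp(  -  1 ), sqrt(15) , sqrt( 15),11 ]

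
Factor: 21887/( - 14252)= - 43/28 = -2^( - 2 )*7^( - 1)*43^1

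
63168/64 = 987 = 987.00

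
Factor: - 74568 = -2^3*3^1 * 13^1*239^1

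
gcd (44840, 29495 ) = 5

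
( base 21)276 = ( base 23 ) 1m0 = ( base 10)1035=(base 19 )2G9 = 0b10000001011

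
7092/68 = 1773/17= 104.29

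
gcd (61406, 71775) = 1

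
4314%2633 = 1681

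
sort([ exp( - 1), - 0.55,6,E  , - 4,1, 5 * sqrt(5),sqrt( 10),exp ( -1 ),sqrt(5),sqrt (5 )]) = [ -4, - 0.55 , exp(-1 ),exp( - 1 ), 1,sqrt ( 5), sqrt( 5 ),E,sqrt( 10),6, 5*sqrt (5 )] 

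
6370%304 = 290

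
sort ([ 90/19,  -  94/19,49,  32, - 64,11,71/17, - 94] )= [-94, - 64, - 94/19,71/17 , 90/19, 11, 32, 49 ]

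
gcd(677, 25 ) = 1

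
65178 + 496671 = 561849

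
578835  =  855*677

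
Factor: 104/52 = 2 = 2^1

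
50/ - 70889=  - 50/70889   =  - 0.00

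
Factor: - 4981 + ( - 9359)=-2^2*3^1 *5^1*239^1 = -  14340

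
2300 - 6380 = -4080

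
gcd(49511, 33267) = 1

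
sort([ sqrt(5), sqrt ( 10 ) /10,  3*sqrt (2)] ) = [ sqrt ( 10)/10, sqrt( 5 ), 3*sqrt( 2) ]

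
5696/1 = 5696 = 5696.00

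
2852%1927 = 925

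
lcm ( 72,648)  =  648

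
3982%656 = 46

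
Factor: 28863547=28863547^1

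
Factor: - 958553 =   -  958553^1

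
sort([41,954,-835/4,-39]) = [-835/4,-39, 41,954] 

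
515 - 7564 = -7049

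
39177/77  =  508+ 61/77=508.79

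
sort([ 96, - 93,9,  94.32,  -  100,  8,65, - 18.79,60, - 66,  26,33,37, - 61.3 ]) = [ - 100 ,-93, - 66, - 61.3,  -  18.79, 8 , 9, 26,  33, 37,60, 65,94.32, 96 ] 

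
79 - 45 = 34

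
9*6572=59148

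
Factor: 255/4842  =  85/1614 = 2^ ( - 1) * 3^( - 1)*5^1*17^1 * 269^ ( - 1) 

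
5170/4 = 1292+1/2=1292.50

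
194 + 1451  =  1645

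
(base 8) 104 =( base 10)68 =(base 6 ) 152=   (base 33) 22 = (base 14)4c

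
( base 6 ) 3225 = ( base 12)515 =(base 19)20F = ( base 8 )1341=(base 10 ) 737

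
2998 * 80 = 239840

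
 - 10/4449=-10/4449 =- 0.00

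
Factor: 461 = 461^1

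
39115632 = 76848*509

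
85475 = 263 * 325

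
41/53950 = 41/53950 = 0.00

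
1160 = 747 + 413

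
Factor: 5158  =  2^1*2579^1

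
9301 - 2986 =6315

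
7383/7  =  7383/7 = 1054.71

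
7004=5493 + 1511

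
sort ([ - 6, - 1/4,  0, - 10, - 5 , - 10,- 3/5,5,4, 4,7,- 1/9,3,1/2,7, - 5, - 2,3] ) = [ - 10, - 10,  -  6,-5, -5, - 2, - 3/5, - 1/4, - 1/9,0, 1/2,3,3 , 4,4, 5,7,7 ] 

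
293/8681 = 293/8681 = 0.03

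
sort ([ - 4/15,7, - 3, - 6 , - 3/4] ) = [ - 6, - 3,- 3/4, - 4/15,7 ] 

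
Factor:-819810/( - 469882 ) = 3^2 * 5^1*7^(-1 )*9109^1*33563^ ( - 1 ) = 409905/234941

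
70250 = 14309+55941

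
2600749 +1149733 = 3750482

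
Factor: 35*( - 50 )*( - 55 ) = 2^1*5^4 * 7^1*11^1= 96250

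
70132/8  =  8766 + 1/2  =  8766.50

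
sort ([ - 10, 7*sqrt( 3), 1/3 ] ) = [ - 10, 1/3, 7*sqrt( 3) ]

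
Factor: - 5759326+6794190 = 1034864 = 2^4*64679^1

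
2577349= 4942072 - 2364723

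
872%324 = 224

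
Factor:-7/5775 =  - 1/825 = - 3^ ( - 1 )*5^( - 2) *11^( - 1 )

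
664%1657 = 664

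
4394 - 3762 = 632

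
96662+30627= 127289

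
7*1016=7112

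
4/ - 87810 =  - 1 + 43903/43905= -  0.00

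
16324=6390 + 9934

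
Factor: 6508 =2^2*1627^1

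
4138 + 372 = 4510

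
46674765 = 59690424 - 13015659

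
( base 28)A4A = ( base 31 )88q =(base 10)7962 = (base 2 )1111100011010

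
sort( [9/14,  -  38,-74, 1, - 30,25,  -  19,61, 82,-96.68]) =[ - 96.68, - 74, - 38, - 30 ,-19, 9/14, 1,25,61,82 ]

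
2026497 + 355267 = 2381764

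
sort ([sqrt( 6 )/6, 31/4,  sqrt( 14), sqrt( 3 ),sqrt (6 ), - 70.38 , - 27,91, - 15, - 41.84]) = [ - 70.38 , - 41.84 , - 27, - 15,sqrt( 6)/6, sqrt( 3), sqrt( 6) , sqrt( 14 ), 31/4, 91 ]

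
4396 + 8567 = 12963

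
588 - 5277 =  - 4689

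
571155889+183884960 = 755040849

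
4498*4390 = 19746220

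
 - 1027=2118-3145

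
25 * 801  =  20025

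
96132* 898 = 86326536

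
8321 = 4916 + 3405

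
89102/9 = 9900 + 2/9 = 9900.22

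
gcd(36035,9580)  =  5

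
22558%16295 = 6263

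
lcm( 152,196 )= 7448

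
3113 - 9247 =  - 6134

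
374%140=94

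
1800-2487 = - 687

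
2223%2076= 147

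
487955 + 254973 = 742928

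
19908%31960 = 19908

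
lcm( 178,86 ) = 7654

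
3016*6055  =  18261880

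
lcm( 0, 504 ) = 0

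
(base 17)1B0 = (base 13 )2A8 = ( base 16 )1dc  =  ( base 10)476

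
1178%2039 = 1178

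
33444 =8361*4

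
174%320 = 174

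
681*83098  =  56589738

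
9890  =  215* 46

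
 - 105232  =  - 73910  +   - 31322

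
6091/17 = 358 + 5/17 = 358.29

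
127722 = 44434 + 83288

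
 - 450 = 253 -703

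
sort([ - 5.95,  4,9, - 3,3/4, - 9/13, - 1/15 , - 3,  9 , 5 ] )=[ - 5.95, - 3, - 3,- 9/13 , - 1/15,  3/4, 4,5, 9,9 ]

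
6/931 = 6/931 = 0.01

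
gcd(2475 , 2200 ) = 275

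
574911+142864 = 717775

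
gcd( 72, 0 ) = 72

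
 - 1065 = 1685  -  2750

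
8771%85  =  16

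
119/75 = 1+44/75 = 1.59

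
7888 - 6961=927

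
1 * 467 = 467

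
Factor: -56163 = -3^1 * 97^1*193^1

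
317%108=101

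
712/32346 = 356/16173 = 0.02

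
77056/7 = 11008 = 11008.00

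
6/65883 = 2/21961 = 0.00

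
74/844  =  37/422 =0.09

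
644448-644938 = - 490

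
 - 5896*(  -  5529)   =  32598984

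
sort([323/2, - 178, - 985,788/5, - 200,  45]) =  [ - 985 , - 200,-178,45,788/5,323/2]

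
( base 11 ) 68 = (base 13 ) 59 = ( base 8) 112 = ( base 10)74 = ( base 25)2o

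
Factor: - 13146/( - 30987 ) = 14/33 = 2^1* 3^(-1 )* 7^1*11^( - 1 )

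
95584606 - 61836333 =33748273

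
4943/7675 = 4943/7675=0.64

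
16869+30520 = 47389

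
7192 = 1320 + 5872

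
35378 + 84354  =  119732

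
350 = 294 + 56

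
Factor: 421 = 421^1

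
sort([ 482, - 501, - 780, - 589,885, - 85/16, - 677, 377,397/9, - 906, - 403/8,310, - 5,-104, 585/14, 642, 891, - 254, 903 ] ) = [- 906, - 780, - 677, - 589,-501, - 254, - 104, - 403/8, - 85/16,-5, 585/14, 397/9,310,377, 482,642, 885,891, 903]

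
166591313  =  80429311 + 86162002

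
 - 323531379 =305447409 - 628978788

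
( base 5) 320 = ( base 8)125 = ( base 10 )85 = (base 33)2J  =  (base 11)78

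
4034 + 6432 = 10466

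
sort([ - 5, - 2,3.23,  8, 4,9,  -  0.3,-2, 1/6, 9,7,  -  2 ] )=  [ - 5,-2, - 2, - 2, -0.3, 1/6,3.23,4,7,8, 9,9 ] 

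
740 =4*185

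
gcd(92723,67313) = 1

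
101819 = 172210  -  70391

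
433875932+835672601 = 1269548533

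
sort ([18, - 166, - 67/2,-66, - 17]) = [  -  166, - 66, - 67/2, - 17,18 ]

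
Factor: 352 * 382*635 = 85384640 = 2^6 * 5^1*11^1*127^1*191^1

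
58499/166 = 352 + 67/166 = 352.40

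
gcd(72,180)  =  36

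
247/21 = 11 + 16/21=11.76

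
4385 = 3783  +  602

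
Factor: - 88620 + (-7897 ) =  - 96517 = - 96517^1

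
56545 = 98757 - 42212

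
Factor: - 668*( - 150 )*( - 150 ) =-2^4*3^2*5^4*167^1 = - 15030000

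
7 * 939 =6573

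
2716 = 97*28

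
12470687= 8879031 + 3591656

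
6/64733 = 6/64733 = 0.00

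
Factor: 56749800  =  2^3*3^1 * 5^2 * 94583^1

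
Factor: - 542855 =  - 5^1*108571^1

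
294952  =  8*36869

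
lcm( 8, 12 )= 24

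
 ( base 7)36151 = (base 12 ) 54AA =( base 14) 3598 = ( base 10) 9346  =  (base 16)2482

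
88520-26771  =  61749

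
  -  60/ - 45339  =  20/15113 = 0.00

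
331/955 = 331/955 = 0.35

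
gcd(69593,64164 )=1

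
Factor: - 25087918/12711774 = - 3^( - 1)*2118629^( - 1 )*12543959^1 = - 12543959/6355887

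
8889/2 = 4444 + 1/2 = 4444.50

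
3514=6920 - 3406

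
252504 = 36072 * 7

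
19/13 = 1 + 6/13 = 1.46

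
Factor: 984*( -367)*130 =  - 2^4*3^1*5^1*13^1*41^1*367^1 = - 46946640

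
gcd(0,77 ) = 77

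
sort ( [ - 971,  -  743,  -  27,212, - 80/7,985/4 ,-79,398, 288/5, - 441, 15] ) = [ - 971, -743,- 441, -79, - 27,-80/7, 15, 288/5 , 212, 985/4, 398 ]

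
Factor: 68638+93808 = 162446 = 2^1*81223^1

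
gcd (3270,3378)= 6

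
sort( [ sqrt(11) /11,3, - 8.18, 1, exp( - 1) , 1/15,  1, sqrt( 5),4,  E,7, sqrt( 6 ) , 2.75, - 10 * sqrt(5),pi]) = [-10*sqrt( 5) , - 8.18 , 1/15,sqrt( 11)/11, exp(  -  1),1, 1,  sqrt( 5),sqrt(6),E, 2.75, 3, pi, 4,  7]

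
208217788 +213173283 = 421391071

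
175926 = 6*29321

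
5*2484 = 12420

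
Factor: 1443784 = 2^3 *180473^1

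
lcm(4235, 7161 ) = 393855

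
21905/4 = 5476 + 1/4 = 5476.25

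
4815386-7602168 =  - 2786782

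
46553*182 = 8472646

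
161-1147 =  - 986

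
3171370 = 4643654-1472284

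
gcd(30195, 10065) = 10065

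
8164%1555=389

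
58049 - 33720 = 24329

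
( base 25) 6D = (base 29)5I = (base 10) 163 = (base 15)ad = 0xA3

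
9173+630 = 9803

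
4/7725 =4/7725= 0.00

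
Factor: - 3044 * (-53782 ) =163712408 = 2^3*761^1 * 26891^1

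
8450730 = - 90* ( - 93897 ) 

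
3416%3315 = 101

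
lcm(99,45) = 495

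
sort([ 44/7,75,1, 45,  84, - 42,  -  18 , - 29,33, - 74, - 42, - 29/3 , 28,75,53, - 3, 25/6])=[ - 74,- 42, - 42, - 29, - 18 , - 29/3 , - 3, 1,25/6,44/7, 28,33, 45,53,  75,75,84] 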